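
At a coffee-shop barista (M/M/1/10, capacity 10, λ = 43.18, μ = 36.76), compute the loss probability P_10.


ρ = λ/μ = 43.18/36.76 = 1.1746
P_K = (1−ρ)ρ^K/(1−ρ^(K+1)) = (-0.1746·5.001167)/(1 − 5.874603)
= -0.873436/-4.874603 = 0.179181

Final: 0.179181


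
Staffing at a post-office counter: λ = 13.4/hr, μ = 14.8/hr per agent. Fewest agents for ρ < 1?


Stability requires cμ > λ ⇔ c > λ/μ.
λ/μ = 13.4/14.8 = 0.9054
Minimum integer c = ⌊0.9054⌋ + 1 = 1
Check: 1·14.8 = 14.80 > 13.4, while 0·14.8 = 0.00 ≤ 13.4

Final: 1 servers


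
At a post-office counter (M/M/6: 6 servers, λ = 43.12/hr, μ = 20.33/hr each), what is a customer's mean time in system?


a = 2.1210; ρ = 0.3535; P₀ = 0.119658
Lq = P₀·a^c·ρ/(c!(1−ρ)²) = 0.01280
Wq = Lq/λ = 0.01280/43.12 = 0.0002968 hr
W = Wq + 1/μ = 0.0002968 + 0.04919 = 0.04949 hr

Final: 0.04949 hr


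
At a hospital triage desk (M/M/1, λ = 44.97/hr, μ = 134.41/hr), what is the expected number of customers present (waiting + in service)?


ρ = λ/μ = 44.97/134.41 = 0.3346
L = ρ/(1−ρ) = 0.3346/(1 − 0.3346) = 0.3346/0.6654 = 0.5028

Final: 0.5028


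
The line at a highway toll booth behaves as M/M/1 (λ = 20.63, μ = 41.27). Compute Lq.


ρ = 20.63/41.27 = 0.4999
Lq = ρ²/(1−ρ) = 0.2499/0.5001 = 0.4996

Final: 0.4996


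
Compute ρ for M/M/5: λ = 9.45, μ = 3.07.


ρ = λ/(cμ) = 9.45/(5·3.07) = 9.45/15.35 = 0.6156

Final: 0.6156


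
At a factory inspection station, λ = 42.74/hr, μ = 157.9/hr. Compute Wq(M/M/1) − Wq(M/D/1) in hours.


ρ = 42.74/157.9 = 0.2707
Wq(M/M/1) = ρ/(μ−λ) = 0.2707/115.16 = 0.002350 hr
Wq(M/D/1) = ρ/(2(μ−λ)) = 0.001175 hr
Savings = 0.002350 − 0.001175 = 0.001175 hr

Final: 0.001175 hr


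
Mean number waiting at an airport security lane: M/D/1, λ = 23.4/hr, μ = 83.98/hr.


ρ = 23.4/83.98 = 0.2786
M/D/1: Lq = ρ²/(2(1−ρ)) = 0.07764/(2·0.7214) = 0.05381

Final: 0.05381


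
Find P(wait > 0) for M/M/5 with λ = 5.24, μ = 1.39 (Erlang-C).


a = λ/μ = 3.7698; ρ = a/5 = 0.7540
P₀ = 0.018180 (from M/M/c formula)
C(c,a) = [a^c/(c!(1−ρ))]·P₀ = [761.34664/(120·0.2460)]·0.018180
= 25.78635·0.018180 = 0.468794

Final: 0.468794


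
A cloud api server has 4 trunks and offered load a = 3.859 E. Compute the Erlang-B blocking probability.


B(c,a) = (a^c/c!) / Σ_{k=0}^{c} a^k/k!
a^4/4! = 9.240338
Σ terms (k=0..4): 1.00000 + 3.85900 + 7.44594 + 9.57796 + 9.24034 = 31.123240
B = 9.240338/31.123240 = 0.296895

Final: 0.296895


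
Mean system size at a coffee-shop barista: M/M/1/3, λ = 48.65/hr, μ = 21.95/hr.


ρ = 48.65/21.95 = 2.2164
L = ρ[1 − (K+1)ρ^K + Kρ^(K+1)] / [(1−ρ)(1−ρ^(K+1))]
Numerator: 2.2164·(1 − 4·10.887921 + 3·24.131998) = 66.146956
Denominator: (-1.2164)·(-23.131998) = 28.137783
L = 66.146956/28.137783 = 2.3508

Final: 2.3508


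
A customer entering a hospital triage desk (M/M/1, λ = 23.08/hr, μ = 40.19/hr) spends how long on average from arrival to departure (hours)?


W = 1/(μ−λ) = 1/(40.19 − 23.08) = 1/17.11 = 0.05845 hr

Final: 0.05845 hr


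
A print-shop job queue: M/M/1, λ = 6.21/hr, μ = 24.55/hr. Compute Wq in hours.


ρ = 6.21/24.55 = 0.2530
Wq = ρ/(μ−λ) = 0.2530/(24.55 − 6.21) = 0.2530/18.34 = 0.01379 hr

Final: 0.01379 hr


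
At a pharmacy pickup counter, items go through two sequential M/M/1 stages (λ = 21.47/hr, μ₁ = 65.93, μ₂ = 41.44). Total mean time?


Each node sees arrival rate λ = 21.47/hr (tandem ⇒ throughput preserved).
W₁ = 1/(μ₁−λ) = 1/(65.93−21.47) = 0.02249 hr
W₂ = 1/(μ₂−λ) = 1/(41.44−21.47) = 0.05008 hr
W_total = W₁ + W₂ = 0.02249 + 0.05008 = 0.07257 hr

Final: 0.07257 hr


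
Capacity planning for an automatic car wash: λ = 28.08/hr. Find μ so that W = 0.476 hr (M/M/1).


W = 1/(μ−λ) ⇒ μ − λ = 1/W = 1/0.476 = 2.1008
μ = λ + 1/W = 28.08 + 2.1008 = 30.1808 per hr

Final: 30.1808 /hr


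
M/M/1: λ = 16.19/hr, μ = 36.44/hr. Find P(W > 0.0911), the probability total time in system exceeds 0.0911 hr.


W ~ Exponential(μ−λ) for M/M/1.
μ − λ = 36.44 − 16.19 = 20.2500
P(W > t) = e^{−(μ−λ)t} = e^{−1.8448} = 0.158061

Final: 0.158061


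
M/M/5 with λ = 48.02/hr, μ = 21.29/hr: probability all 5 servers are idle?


a = λ/μ = 48.02/21.29 = 2.2555; ρ = a/c = 0.4511
Σ_{k=0}^{4} a^k/k! (terms k=0..4) = 1.00000 + 2.25552 + 2.54368 + 1.91244 + 1.07839 = 8.79003
Tail: a^5/(5!(1−ρ)) = 58.37575/(120·0.5489) = 0.88626
P₀ = 1/(8.79003 + 0.88626) = 1/9.67629 = 0.103345

Final: 0.103345


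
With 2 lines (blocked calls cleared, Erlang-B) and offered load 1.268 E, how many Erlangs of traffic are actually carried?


B(2,1.268) = 0.261698 (Erlang-B)
Carried load = a(1 − B) = 1.268·(1 − 0.261698) = 1.268·0.738302 = 0.9362 E

Final: 0.9362 Erlangs


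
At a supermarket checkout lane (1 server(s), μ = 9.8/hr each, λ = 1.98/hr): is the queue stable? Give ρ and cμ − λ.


Total capacity cμ = 1·9.8 = 9.80/hr
ρ = λ/(cμ) = 1.98/9.80 = 0.2020
Stable ⇔ ρ < 1: YES
Spare capacity = cμ − λ = 9.80 − 1.98 = 7.82/hr

Final: ρ = 0.2020; stable; margin = 7.82/hr


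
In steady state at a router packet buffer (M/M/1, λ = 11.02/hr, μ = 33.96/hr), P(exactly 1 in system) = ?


ρ = 11.02/33.96 = 0.3245
P_n = (1−ρ)·ρ^n = (1 − 0.3245)·0.3245^1 = 0.6755·0.324499 = 0.219200

Final: 0.219200


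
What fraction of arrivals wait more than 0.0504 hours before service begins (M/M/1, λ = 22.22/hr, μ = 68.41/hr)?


ρ = 22.22/68.41 = 0.3248
P(Wq > t) = ρ·e^{−(μ−λ)t} = 0.3248·e^{−2.3280}
= 0.3248·0.097493 = 0.031666

Final: 0.031666


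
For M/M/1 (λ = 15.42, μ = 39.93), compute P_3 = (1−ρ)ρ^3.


ρ = 15.42/39.93 = 0.3862
P_n = (1−ρ)·ρ^n = (1 − 0.3862)·0.3862^3 = 0.6138·0.057591 = 0.035351

Final: 0.035351


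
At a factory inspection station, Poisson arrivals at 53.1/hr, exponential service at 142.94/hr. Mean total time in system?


W = 1/(μ−λ) = 1/(142.94 − 53.1) = 1/89.84 = 0.01113 hr

Final: 0.01113 hr


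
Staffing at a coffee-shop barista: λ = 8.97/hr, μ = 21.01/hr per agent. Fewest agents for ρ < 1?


Stability requires cμ > λ ⇔ c > λ/μ.
λ/μ = 8.97/21.01 = 0.4269
Minimum integer c = ⌊0.4269⌋ + 1 = 1
Check: 1·21.01 = 21.01 > 8.97, while 0·21.01 = 0.00 ≤ 8.97

Final: 1 servers


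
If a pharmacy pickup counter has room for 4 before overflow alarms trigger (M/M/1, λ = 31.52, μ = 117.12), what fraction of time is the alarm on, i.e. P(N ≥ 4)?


ρ = 31.52/117.12 = 0.2691
P(N ≥ n) = ρ^n = 0.2691^4 = 0.005246

Final: 0.005246


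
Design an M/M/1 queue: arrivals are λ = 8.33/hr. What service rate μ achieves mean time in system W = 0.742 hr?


W = 1/(μ−λ) ⇒ μ − λ = 1/W = 1/0.742 = 1.3477
μ = λ + 1/W = 8.33 + 1.3477 = 9.6777 per hr

Final: 9.6777 /hr


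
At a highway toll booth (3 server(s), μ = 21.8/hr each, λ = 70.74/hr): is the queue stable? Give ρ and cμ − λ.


Total capacity cμ = 3·21.8 = 65.40/hr
ρ = λ/(cμ) = 70.74/65.40 = 1.0817
Stable ⇔ ρ < 1: NO
Spare capacity = cμ − λ = 65.40 − 70.74 = -5.34/hr

Final: ρ = 1.0817; unstable; margin = -5.34/hr


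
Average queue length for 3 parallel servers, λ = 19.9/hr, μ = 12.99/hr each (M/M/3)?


a = λ/μ = 1.5319; ρ = a/3 = 0.5106
P₀ = 0.202845
Lq = P₀·a^c·ρ / (c!·(1−ρ)²) = 0.202845·3.59527·0.5106/(6·0.23946)
= 0.25919

Final: 0.25919


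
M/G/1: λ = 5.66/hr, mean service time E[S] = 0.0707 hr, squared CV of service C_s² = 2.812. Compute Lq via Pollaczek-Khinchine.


ρ = λ·E[S] = 5.66·0.0707 = 0.4002
Lq = ρ²(1+C_s²)/(2(1−ρ)) = 0.1601·(1+2.812)/(2·0.5998)
= 0.1601·3.8120/1.1997 = 0.50882

Final: 0.50882


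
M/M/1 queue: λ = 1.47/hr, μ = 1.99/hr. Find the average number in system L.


ρ = λ/μ = 1.47/1.99 = 0.7387
L = ρ/(1−ρ) = 0.7387/(1 − 0.7387) = 0.7387/0.2613 = 2.8269

Final: 2.8269


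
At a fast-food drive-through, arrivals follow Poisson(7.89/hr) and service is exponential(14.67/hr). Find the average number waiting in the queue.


ρ = 7.89/14.67 = 0.5378
Lq = ρ²/(1−ρ) = 0.2893/0.4622 = 0.6259

Final: 0.6259


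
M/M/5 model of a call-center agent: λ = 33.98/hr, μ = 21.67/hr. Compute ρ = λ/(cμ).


ρ = λ/(cμ) = 33.98/(5·21.67) = 33.98/108.35 = 0.3136

Final: 0.3136


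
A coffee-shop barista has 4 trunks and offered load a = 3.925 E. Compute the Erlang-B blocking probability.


B(c,a) = (a^c/c!) / Σ_{k=0}^{c} a^k/k!
a^4/4! = 9.888887
Σ terms (k=0..4): 1.00000 + 3.92500 + 7.70281 + 10.07785 + 9.88889 = 32.594546
B = 9.888887/32.594546 = 0.303391

Final: 0.303391


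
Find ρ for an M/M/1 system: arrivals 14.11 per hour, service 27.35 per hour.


ρ = λ/μ = 14.11/27.35 = 0.5159

Final: 0.5159


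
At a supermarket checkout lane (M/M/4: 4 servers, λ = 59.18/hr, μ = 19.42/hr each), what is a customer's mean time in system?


a = 3.0474; ρ = 0.7618; P₀ = 0.035094
Lq = P₀·a^c·ρ/(c!(1−ρ)²) = 1.69380
Wq = Lq/λ = 1.69380/59.18 = 0.02862 hr
W = Wq + 1/μ = 0.02862 + 0.05149 = 0.08011 hr

Final: 0.08011 hr


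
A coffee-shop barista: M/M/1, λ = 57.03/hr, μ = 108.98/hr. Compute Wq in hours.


ρ = 57.03/108.98 = 0.5233
Wq = ρ/(μ−λ) = 0.5233/(108.98 − 57.03) = 0.5233/51.95 = 0.01007 hr

Final: 0.01007 hr


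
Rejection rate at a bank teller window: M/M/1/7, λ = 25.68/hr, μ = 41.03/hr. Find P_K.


ρ = λ/μ = 25.68/41.03 = 0.6259
P_K = (1−ρ)ρ^K/(1−ρ^(K+1)) = (0.3741·0.037623)/(1 − 0.023548)
= 0.014075/0.976452 = 0.014415

Final: 0.014415


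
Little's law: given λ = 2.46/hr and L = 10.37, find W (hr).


W = L/λ = 10.37/2.46 = 4.2154 hr

Final: 4.2154 hr


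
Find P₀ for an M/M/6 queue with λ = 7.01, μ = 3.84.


a = λ/μ = 7.01/3.84 = 1.8255; ρ = a/c = 0.3043
Σ_{k=0}^{5} a^k/k! (terms k=0..5) = 1.00000 + 1.82552 + 1.66626 + 1.01393 + 0.46274 + 0.16895 = 6.13740
Tail: a^6/(6!(1−ρ)) = 37.01014/(720·0.6957) = 0.07388
P₀ = 1/(6.13740 + 0.07388) = 1/6.21129 = 0.160997

Final: 0.160997


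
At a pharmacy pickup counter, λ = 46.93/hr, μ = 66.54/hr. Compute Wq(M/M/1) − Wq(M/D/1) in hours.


ρ = 46.93/66.54 = 0.7053
Wq(M/M/1) = ρ/(μ−λ) = 0.7053/19.61 = 0.03597 hr
Wq(M/D/1) = ρ/(2(μ−λ)) = 0.01798 hr
Savings = 0.03597 − 0.01798 = 0.01798 hr

Final: 0.01798 hr


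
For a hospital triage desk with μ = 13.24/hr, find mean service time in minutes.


Mean service time = 1/μ = 1/13.24 hour = 0.07553 hour
In minutes: 0.07553 × 60 = 4.5317 min

Final: 4.5317 min


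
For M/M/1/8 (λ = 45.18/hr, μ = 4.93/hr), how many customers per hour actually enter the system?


ρ = 9.1643; P_K = (1−ρ)ρ^8/(1−ρ^9) = 0.890881
λ_eff = λ(1 − P_K) = 45.18·(1 − 0.890881) = 45.18·0.109119 = 4.9300 /hr

Final: 4.9300 /hr


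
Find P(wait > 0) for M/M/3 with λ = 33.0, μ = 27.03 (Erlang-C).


a = λ/μ = 1.2209; ρ = a/3 = 0.4070
P₀ = 0.287561 (from M/M/c formula)
C(c,a) = [a^c/(c!(1−ρ))]·P₀ = [1.81972/(6·0.5930)]·0.287561
= 0.51140·0.287561 = 0.147060

Final: 0.147060


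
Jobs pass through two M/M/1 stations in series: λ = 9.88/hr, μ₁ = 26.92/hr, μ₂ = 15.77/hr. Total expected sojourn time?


Each node sees arrival rate λ = 9.88/hr (tandem ⇒ throughput preserved).
W₁ = 1/(μ₁−λ) = 1/(26.92−9.88) = 0.05869 hr
W₂ = 1/(μ₂−λ) = 1/(15.77−9.88) = 0.16978 hr
W_total = W₁ + W₂ = 0.05869 + 0.16978 = 0.22846 hr

Final: 0.22846 hr


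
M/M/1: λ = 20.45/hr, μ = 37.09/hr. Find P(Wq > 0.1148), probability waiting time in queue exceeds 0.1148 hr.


ρ = 20.45/37.09 = 0.5514
P(Wq > t) = ρ·e^{−(μ−λ)t} = 0.5514·e^{−1.9103}
= 0.5514·0.148040 = 0.081624

Final: 0.081624


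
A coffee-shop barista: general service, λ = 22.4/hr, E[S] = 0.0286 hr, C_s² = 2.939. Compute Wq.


ρ = λ·E[S] = 22.4·0.0286 = 0.6406
E[S²] = E[S]²(1+C_s²) = 0.0286²·(1+2.939) = 0.003222
Wq = λ·E[S²]/(2(1−ρ)) = 22.4·0.003222/(2·0.3594) = 0.10042 hr

Final: 0.10042 hr


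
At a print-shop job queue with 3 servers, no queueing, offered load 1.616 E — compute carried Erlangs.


B(3,1.616) = 0.152074 (Erlang-B)
Carried load = a(1 − B) = 1.616·(1 − 0.152074) = 1.616·0.847926 = 1.3702 E

Final: 1.3702 Erlangs


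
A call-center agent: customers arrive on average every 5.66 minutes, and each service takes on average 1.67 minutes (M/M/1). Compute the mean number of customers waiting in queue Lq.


λ = 60/5.66 = 10.6007 /hr
μ = 60/1.67 = 35.9281 /hr
ρ = λ/μ = 10.6007/35.9281 = 0.2951
Lq = ρ²/(1−ρ) = 0.08706/0.7049 = 0.1235

Final: 0.1235


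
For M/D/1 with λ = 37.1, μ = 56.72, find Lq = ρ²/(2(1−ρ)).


ρ = 37.1/56.72 = 0.6541
M/D/1: Lq = ρ²/(2(1−ρ)) = 0.4278/(2·0.3459) = 0.61842

Final: 0.61842


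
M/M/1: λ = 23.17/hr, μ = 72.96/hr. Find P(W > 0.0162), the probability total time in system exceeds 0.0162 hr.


W ~ Exponential(μ−λ) for M/M/1.
μ − λ = 72.96 − 23.17 = 49.7900
P(W > t) = e^{−(μ−λ)t} = e^{−0.8066} = 0.446374

Final: 0.446374


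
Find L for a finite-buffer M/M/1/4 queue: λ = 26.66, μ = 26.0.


ρ = 26.66/26.0 = 1.0254
L = ρ[1 − (K+1)ρ^K + Kρ^(K+1)] / [(1−ρ)(1−ρ^(K+1))]
Numerator: 1.0254·(1 − 5·1.105471 + 4·1.133533) = 0.006949
Denominator: (-0.02538)·(-0.133533) = 0.003390
L = 0.006949/0.003390 = 2.0501

Final: 2.0501


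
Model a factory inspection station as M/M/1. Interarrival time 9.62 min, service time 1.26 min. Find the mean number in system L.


λ = 60/9.62 = 6.2370 /hr
μ = 60/1.26 = 47.6190 /hr
ρ = λ/μ = 6.2370/47.6190 = 0.1310
L = ρ/(1−ρ) = 0.1310/0.8690 = 0.1507

Final: 0.1507


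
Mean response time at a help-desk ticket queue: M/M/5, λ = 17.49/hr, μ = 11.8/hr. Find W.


a = 1.4822; ρ = 0.2964; P₀ = 0.226797
Lq = P₀·a^c·ρ/(c!(1−ρ)²) = 0.008097
Wq = Lq/λ = 0.008097/17.49 = 0.0004630 hr
W = Wq + 1/μ = 0.0004630 + 0.08475 = 0.08521 hr

Final: 0.08521 hr


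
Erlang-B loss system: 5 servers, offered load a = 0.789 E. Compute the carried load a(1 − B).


B(5,0.789) = 0.001158 (Erlang-B)
Carried load = a(1 − B) = 0.789·(1 − 0.001158) = 0.789·0.998842 = 0.7881 E

Final: 0.7881 Erlangs


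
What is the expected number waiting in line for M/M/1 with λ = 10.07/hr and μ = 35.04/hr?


ρ = 10.07/35.04 = 0.2874
Lq = ρ²/(1−ρ) = 0.08259/0.7126 = 0.1159

Final: 0.1159


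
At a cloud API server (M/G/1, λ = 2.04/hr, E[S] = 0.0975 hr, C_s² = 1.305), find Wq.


ρ = λ·E[S] = 2.04·0.0975 = 0.1989
E[S²] = E[S]²(1+C_s²) = 0.0975²·(1+1.305) = 0.021912
Wq = λ·E[S²]/(2(1−ρ)) = 2.04·0.021912/(2·0.8011) = 0.02790 hr

Final: 0.02790 hr


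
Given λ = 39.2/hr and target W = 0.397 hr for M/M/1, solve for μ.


W = 1/(μ−λ) ⇒ μ − λ = 1/W = 1/0.397 = 2.5189
μ = λ + 1/W = 39.2 + 2.5189 = 41.7189 per hr

Final: 41.7189 /hr


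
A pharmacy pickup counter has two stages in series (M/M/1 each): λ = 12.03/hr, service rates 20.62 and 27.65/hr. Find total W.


Each node sees arrival rate λ = 12.03/hr (tandem ⇒ throughput preserved).
W₁ = 1/(μ₁−λ) = 1/(20.62−12.03) = 0.11641 hr
W₂ = 1/(μ₂−λ) = 1/(27.65−12.03) = 0.06402 hr
W_total = W₁ + W₂ = 0.11641 + 0.06402 = 0.18043 hr

Final: 0.18043 hr


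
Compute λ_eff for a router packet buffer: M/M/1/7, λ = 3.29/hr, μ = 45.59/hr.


ρ = 0.07216; P_K = (1−ρ)ρ^7/(1−ρ^8) = 0.000000009457
λ_eff = λ(1 − P_K) = 3.29·(1 − 0.000000009457) = 3.29·1.000000 = 3.2900 /hr

Final: 3.2900 /hr


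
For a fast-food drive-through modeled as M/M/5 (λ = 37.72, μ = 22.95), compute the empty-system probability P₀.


a = λ/μ = 37.72/22.95 = 1.6436; ρ = a/c = 0.3287
Σ_{k=0}^{4} a^k/k! (terms k=0..4) = 1.00000 + 1.64357 + 1.35067 + 0.73997 + 0.30405 = 5.03826
Tail: a^5/(5!(1−ρ)) = 11.99347/(120·0.6713) = 0.14889
P₀ = 1/(5.03826 + 0.14889) = 1/5.18715 = 0.192784

Final: 0.192784


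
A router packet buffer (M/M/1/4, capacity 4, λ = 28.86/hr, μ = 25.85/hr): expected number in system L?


ρ = 28.86/25.85 = 1.1164
L = ρ[1 − (K+1)ρ^K + Kρ^(K+1)] / [(1−ρ)(1−ρ^(K+1))]
Numerator: 1.1164·(1 − 5·1.553614 + 4·1.734518) = 0.189799
Denominator: (-0.1164)·(-0.734518) = 0.085528
L = 0.189799/0.085528 = 2.2191

Final: 2.2191


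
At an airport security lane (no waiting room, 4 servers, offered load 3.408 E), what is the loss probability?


B(c,a) = (a^c/c!) / Σ_{k=0}^{c} a^k/k!
a^4/4! = 5.620657
Σ terms (k=0..4): 1.00000 + 3.40800 + 5.80723 + 6.59702 + 5.62066 = 22.432905
B = 5.620657/22.432905 = 0.250554

Final: 0.250554


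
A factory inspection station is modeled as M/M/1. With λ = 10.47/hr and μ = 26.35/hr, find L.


ρ = λ/μ = 10.47/26.35 = 0.3973
L = ρ/(1−ρ) = 0.3973/(1 − 0.3973) = 0.3973/0.6027 = 0.6593

Final: 0.6593


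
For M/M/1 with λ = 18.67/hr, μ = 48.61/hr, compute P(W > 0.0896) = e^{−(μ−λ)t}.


W ~ Exponential(μ−λ) for M/M/1.
μ − λ = 48.61 − 18.67 = 29.9400
P(W > t) = e^{−(μ−λ)t} = e^{−2.6826} = 0.068383

Final: 0.068383


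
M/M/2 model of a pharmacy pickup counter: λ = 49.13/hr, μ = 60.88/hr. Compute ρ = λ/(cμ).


ρ = λ/(cμ) = 49.13/(2·60.88) = 49.13/121.76 = 0.4035

Final: 0.4035


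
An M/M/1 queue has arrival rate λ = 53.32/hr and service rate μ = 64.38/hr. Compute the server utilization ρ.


ρ = λ/μ = 53.32/64.38 = 0.8282

Final: 0.8282


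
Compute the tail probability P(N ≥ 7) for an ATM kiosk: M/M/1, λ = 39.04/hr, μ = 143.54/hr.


ρ = 39.04/143.54 = 0.2720
P(N ≥ n) = ρ^n = 0.2720^7 = 0.0001101

Final: 0.0001101


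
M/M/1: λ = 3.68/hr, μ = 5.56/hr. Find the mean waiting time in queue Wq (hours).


ρ = 3.68/5.56 = 0.6619
Wq = ρ/(μ−λ) = 0.6619/(5.56 − 3.68) = 0.6619/1.88 = 0.3521 hr

Final: 0.3521 hr


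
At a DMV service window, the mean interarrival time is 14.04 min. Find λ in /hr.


λ = 1/(interarrival time) in consistent units.
1 hour = 60 min, so λ = 60/14.04 = 4.2735 per hour

Final: 4.2735 /hr


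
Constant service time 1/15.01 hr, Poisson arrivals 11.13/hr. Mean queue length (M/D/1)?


ρ = 11.13/15.01 = 0.7415
M/D/1: Lq = ρ²/(2(1−ρ)) = 0.5498/(2·0.2585) = 1.06353

Final: 1.06353


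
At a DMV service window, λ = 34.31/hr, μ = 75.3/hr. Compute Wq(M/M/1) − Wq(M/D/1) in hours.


ρ = 34.31/75.3 = 0.4556
Wq(M/M/1) = ρ/(μ−λ) = 0.4556/40.99 = 0.01112 hr
Wq(M/D/1) = ρ/(2(μ−λ)) = 0.005558 hr
Savings = 0.01112 − 0.005558 = 0.005558 hr

Final: 0.005558 hr


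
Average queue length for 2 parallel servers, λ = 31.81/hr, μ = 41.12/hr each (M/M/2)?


a = λ/μ = 0.7736; ρ = a/2 = 0.3868
P₀ = 0.442174
Lq = P₀·a^c·ρ / (c!·(1−ρ)²) = 0.442174·0.59844·0.3868/(2·0.37602)
= 0.13610

Final: 0.13610


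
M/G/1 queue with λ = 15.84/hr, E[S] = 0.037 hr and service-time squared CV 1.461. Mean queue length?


ρ = λ·E[S] = 15.84·0.037 = 0.5861
Lq = ρ²(1+C_s²)/(2(1−ρ)) = 0.3435·(1+1.461)/(2·0.4139)
= 0.3435·2.4610/0.8278 = 1.02113

Final: 1.02113


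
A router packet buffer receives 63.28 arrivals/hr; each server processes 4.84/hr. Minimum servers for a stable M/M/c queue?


Stability requires cμ > λ ⇔ c > λ/μ.
λ/μ = 63.28/4.84 = 13.0744
Minimum integer c = ⌊13.0744⌋ + 1 = 14
Check: 14·4.84 = 67.76 > 63.28, while 13·4.84 = 62.92 ≤ 63.28

Final: 14 servers


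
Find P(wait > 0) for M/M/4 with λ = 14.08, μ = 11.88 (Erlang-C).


a = λ/μ = 1.1852; ρ = a/4 = 0.2963
P₀ = 0.304710 (from M/M/c formula)
C(c,a) = [a^c/(c!(1−ρ))]·P₀ = [1.97308/(24·0.7037)]·0.304710
= 0.11683·0.304710 = 0.035598

Final: 0.035598


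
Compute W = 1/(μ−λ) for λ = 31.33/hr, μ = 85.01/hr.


W = 1/(μ−λ) = 1/(85.01 − 31.33) = 1/53.68 = 0.01863 hr

Final: 0.01863 hr


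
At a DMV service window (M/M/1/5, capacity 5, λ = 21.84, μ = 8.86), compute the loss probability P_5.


ρ = λ/μ = 21.84/8.86 = 2.4650
P_K = (1−ρ)ρ^K/(1−ρ^(K+1)) = (-1.4650·91.011141)/(1 − 224.343491)
= -133.332349/-223.343491 = 0.596983

Final: 0.596983


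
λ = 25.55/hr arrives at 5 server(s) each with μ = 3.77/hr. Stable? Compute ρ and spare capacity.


Total capacity cμ = 5·3.77 = 18.85/hr
ρ = λ/(cμ) = 25.55/18.85 = 1.3554
Stable ⇔ ρ < 1: NO
Spare capacity = cμ − λ = 18.85 − 25.55 = -6.70/hr

Final: ρ = 1.3554; unstable; margin = -6.70/hr


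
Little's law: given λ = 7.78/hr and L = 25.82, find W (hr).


W = L/λ = 25.82/7.78 = 3.3188 hr

Final: 3.3188 hr


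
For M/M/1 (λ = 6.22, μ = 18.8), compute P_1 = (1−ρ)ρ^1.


ρ = 6.22/18.8 = 0.3309
P_n = (1−ρ)·ρ^n = (1 − 0.3309)·0.3309^1 = 0.6691·0.330851 = 0.221389

Final: 0.221389


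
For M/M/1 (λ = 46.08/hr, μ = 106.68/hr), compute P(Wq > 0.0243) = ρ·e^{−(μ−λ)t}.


ρ = 46.08/106.68 = 0.4319
P(Wq > t) = ρ·e^{−(μ−λ)t} = 0.4319·e^{−1.4726}
= 0.4319·0.229333 = 0.099059

Final: 0.099059


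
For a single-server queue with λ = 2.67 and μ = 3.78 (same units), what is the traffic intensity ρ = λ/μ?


ρ = λ/μ = 2.67/3.78 = 0.7063

Final: 0.7063


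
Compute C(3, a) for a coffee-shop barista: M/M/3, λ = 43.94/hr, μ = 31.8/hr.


a = λ/μ = 1.3818; ρ = a/3 = 0.4606
P₀ = 0.240876 (from M/M/c formula)
C(c,a) = [a^c/(c!(1−ρ))]·P₀ = [2.63815/(6·0.5394)]·0.240876
= 0.81513·0.240876 = 0.196345

Final: 0.196345


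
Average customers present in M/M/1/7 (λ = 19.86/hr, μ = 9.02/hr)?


ρ = 19.86/9.02 = 2.2018
L = ρ[1 − (K+1)ρ^K + Kρ^(K+1)] / [(1−ρ)(1−ρ^(K+1))]
Numerator: 2.2018·(1 − 8·250.847020 + 7·552.308406) = 4096.141908
Denominator: (-1.2018)·(-551.308406) = 662.548018
L = 4096.141908/662.548018 = 6.1824

Final: 6.1824


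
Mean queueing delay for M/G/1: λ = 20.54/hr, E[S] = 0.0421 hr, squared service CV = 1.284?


ρ = λ·E[S] = 20.54·0.0421 = 0.8647
E[S²] = E[S]²(1+C_s²) = 0.0421²·(1+1.284) = 0.004048
Wq = λ·E[S²]/(2(1−ρ)) = 20.54·0.004048/(2·0.1353) = 0.30736 hr

Final: 0.30736 hr


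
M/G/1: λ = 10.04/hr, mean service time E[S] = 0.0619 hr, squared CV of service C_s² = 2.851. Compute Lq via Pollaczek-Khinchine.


ρ = λ·E[S] = 10.04·0.0619 = 0.6215
Lq = ρ²(1+C_s²)/(2(1−ρ)) = 0.3862·(1+2.851)/(2·0.3785)
= 0.3862·3.8510/0.7570 = 1.96471

Final: 1.96471


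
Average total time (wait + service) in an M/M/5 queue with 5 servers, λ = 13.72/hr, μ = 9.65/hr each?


a = 1.4218; ρ = 0.2844; P₀ = 0.241001
Lq = P₀·a^c·ρ/(c!(1−ρ)²) = 0.006478
Wq = Lq/λ = 0.006478/13.72 = 0.0004721 hr
W = Wq + 1/μ = 0.0004721 + 0.10363 = 0.10410 hr

Final: 0.10410 hr


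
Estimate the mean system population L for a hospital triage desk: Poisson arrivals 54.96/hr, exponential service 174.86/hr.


ρ = λ/μ = 54.96/174.86 = 0.3143
L = ρ/(1−ρ) = 0.3143/(1 − 0.3143) = 0.3143/0.6857 = 0.4584

Final: 0.4584


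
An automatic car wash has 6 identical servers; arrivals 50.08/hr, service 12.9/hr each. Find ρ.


ρ = λ/(cμ) = 50.08/(6·12.9) = 50.08/77.40 = 0.6470

Final: 0.6470


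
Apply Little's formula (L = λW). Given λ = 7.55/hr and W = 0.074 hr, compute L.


L = λW = 7.55·0.074 = 0.5587

Final: 0.5587


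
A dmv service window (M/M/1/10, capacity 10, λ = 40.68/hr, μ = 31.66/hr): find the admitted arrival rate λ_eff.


ρ = 1.2849; P_K = (1−ρ)ρ^10/(1−ρ^11) = 0.236752
λ_eff = λ(1 − P_K) = 40.68·(1 − 0.236752) = 40.68·0.763248 = 31.0489 /hr

Final: 31.0489 /hr


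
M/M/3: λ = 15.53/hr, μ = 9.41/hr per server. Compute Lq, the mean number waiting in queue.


a = λ/μ = 1.6504; ρ = a/3 = 0.5501
P₀ = 0.176132
Lq = P₀·a^c·ρ / (c!·(1−ρ)²) = 0.176132·4.49516·0.5501/(6·0.20239)
= 0.35868

Final: 0.35868


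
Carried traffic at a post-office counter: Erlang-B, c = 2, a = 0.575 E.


B(2,0.575) = 0.094990 (Erlang-B)
Carried load = a(1 − B) = 0.575·(1 − 0.094990) = 0.575·0.905010 = 0.5204 E

Final: 0.5204 Erlangs


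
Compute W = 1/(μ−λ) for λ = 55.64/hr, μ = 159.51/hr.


W = 1/(μ−λ) = 1/(159.51 − 55.64) = 1/103.87 = 0.009627 hr

Final: 0.009627 hr


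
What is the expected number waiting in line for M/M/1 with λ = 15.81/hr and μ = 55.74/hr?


ρ = 15.81/55.74 = 0.2836
Lq = ρ²/(1−ρ) = 0.08045/0.7164 = 0.1123

Final: 0.1123


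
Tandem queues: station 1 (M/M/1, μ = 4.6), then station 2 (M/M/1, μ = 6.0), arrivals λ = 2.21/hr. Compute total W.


Each node sees arrival rate λ = 2.21/hr (tandem ⇒ throughput preserved).
W₁ = 1/(μ₁−λ) = 1/(4.6−2.21) = 0.41841 hr
W₂ = 1/(μ₂−λ) = 1/(6.0−2.21) = 0.26385 hr
W_total = W₁ + W₂ = 0.41841 + 0.26385 = 0.68226 hr

Final: 0.68226 hr


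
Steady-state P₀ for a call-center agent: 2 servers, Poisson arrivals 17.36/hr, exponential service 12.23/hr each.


a = λ/μ = 17.36/12.23 = 1.4195; ρ = a/c = 0.7097
Σ_{k=0}^{1} a^k/k! (terms k=0..1) = 1.00000 + 1.41946 = 2.41946
Tail: a^2/(2!(1−ρ)) = 2.01487/(2·0.2903) = 3.47068
P₀ = 1/(2.41946 + 3.47068) = 1/5.89014 = 0.169775

Final: 0.169775


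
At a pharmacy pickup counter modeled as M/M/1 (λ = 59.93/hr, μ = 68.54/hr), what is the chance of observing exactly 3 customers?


ρ = 59.93/68.54 = 0.8744
P_n = (1−ρ)·ρ^n = (1 − 0.8744)·0.8744^3 = 0.1256·0.668499 = 0.083977

Final: 0.083977


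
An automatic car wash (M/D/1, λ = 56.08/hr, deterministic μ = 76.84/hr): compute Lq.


ρ = 56.08/76.84 = 0.7298
M/D/1: Lq = ρ²/(2(1−ρ)) = 0.5326/(2·0.2702) = 0.98576

Final: 0.98576


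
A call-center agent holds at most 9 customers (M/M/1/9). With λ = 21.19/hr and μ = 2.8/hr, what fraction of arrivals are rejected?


ρ = λ/μ = 21.19/2.8 = 7.5679
P_K = (1−ρ)ρ^K/(1−ρ^(K+1)) = (-6.5679·81424730.220277)/(1 − 616210726.202738)
= -534785995.982461/-616210725.202738 = 0.867862

Final: 0.867862


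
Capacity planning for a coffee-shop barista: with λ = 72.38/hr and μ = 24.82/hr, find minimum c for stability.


Stability requires cμ > λ ⇔ c > λ/μ.
λ/μ = 72.38/24.82 = 2.9162
Minimum integer c = ⌊2.9162⌋ + 1 = 3
Check: 3·24.82 = 74.46 > 72.38, while 2·24.82 = 49.64 ≤ 72.38

Final: 3 servers


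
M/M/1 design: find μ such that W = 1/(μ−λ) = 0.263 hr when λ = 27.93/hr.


W = 1/(μ−λ) ⇒ μ − λ = 1/W = 1/0.263 = 3.8023
μ = λ + 1/W = 27.93 + 3.8023 = 31.7323 per hr

Final: 31.7323 /hr


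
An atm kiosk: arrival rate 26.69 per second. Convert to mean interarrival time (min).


Mean interarrival time = 1/λ = 1/26.69 second = 0.03747 second
In minutes: 0.03747 × 0.0166667 = 0.0006245 min

Final: 0.0006245 min


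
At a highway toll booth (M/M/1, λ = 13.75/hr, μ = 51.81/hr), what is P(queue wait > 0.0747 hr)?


ρ = 13.75/51.81 = 0.2654
P(Wq > t) = ρ·e^{−(μ−λ)t} = 0.2654·e^{−2.8431}
= 0.2654·0.058246 = 0.015458

Final: 0.015458


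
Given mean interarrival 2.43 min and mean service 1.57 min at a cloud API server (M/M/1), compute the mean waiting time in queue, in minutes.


λ = 60/2.43 = 24.6914 /hr
μ = 60/1.57 = 38.2166 /hr
ρ = λ/μ = 24.6914/38.2166 = 0.6461
Wq = ρ/(μ−λ) = 0.6461/(38.2166−24.6914) = 0.04777 hr
In minutes: 0.04777·60 = 2.866 min

Final: 2.866 min


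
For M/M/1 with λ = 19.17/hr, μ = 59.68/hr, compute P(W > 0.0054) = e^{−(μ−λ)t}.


W ~ Exponential(μ−λ) for M/M/1.
μ − λ = 59.68 − 19.17 = 40.5100
P(W > t) = e^{−(μ−λ)t} = e^{−0.2188} = 0.803519

Final: 0.803519


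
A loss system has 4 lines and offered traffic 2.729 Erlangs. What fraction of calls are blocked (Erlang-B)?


B(c,a) = (a^c/c!) / Σ_{k=0}^{c} a^k/k!
a^4/4! = 2.311016
Σ terms (k=0..4): 1.00000 + 2.72900 + 3.72372 + 3.38734 + 2.31102 = 13.151081
B = 2.311016/13.151081 = 0.175728

Final: 0.175728


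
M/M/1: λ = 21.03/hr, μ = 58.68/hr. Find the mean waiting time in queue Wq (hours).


ρ = 21.03/58.68 = 0.3584
Wq = ρ/(μ−λ) = 0.3584/(58.68 − 21.03) = 0.3584/37.65 = 0.009519 hr

Final: 0.009519 hr


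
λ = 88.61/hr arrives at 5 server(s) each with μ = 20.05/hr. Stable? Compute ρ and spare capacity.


Total capacity cμ = 5·20.05 = 100.25/hr
ρ = λ/(cμ) = 88.61/100.25 = 0.8839
Stable ⇔ ρ < 1: YES
Spare capacity = cμ − λ = 100.25 − 88.61 = 11.64/hr

Final: ρ = 0.8839; stable; margin = 11.64/hr


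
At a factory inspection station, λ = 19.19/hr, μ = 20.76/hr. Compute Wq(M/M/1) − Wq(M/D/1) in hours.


ρ = 19.19/20.76 = 0.9244
Wq(M/M/1) = ρ/(μ−λ) = 0.9244/1.57 = 0.58877 hr
Wq(M/D/1) = ρ/(2(μ−λ)) = 0.29439 hr
Savings = 0.58877 − 0.29439 = 0.29439 hr

Final: 0.29439 hr


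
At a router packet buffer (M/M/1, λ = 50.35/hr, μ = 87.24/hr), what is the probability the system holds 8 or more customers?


ρ = 50.35/87.24 = 0.5771
P(N ≥ n) = ρ^n = 0.5771^8 = 0.012310

Final: 0.012310


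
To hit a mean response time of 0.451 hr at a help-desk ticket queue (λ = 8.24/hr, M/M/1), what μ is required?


W = 1/(μ−λ) ⇒ μ − λ = 1/W = 1/0.451 = 2.2173
μ = λ + 1/W = 8.24 + 2.2173 = 10.4573 per hr

Final: 10.4573 /hr


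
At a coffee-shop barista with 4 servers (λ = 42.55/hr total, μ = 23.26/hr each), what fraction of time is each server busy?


ρ = λ/(cμ) = 42.55/(4·23.26) = 42.55/93.04 = 0.4573

Final: 0.4573


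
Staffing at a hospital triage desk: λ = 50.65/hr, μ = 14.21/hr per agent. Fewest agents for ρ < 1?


Stability requires cμ > λ ⇔ c > λ/μ.
λ/μ = 50.65/14.21 = 3.5644
Minimum integer c = ⌊3.5644⌋ + 1 = 4
Check: 4·14.21 = 56.84 > 50.65, while 3·14.21 = 42.63 ≤ 50.65

Final: 4 servers


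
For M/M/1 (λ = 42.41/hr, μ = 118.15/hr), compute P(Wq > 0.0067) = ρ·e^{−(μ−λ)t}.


ρ = 42.41/118.15 = 0.3590
P(Wq > t) = ρ·e^{−(μ−λ)t} = 0.3590·e^{−0.5075}
= 0.3590·0.602024 = 0.216097

Final: 0.216097


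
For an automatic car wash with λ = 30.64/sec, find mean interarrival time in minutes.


Mean interarrival time = 1/λ = 1/30.64 second = 0.03264 second
In minutes: 0.03264 × 0.0166667 = 0.0005440 min

Final: 0.0005440 min


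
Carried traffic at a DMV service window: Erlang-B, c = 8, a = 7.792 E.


B(8,7.792) = 0.223959 (Erlang-B)
Carried load = a(1 − B) = 7.792·(1 − 0.223959) = 7.792·0.776041 = 6.0469 E

Final: 6.0469 Erlangs


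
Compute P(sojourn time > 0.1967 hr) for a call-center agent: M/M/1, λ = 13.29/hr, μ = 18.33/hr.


W ~ Exponential(μ−λ) for M/M/1.
μ − λ = 18.33 − 13.29 = 5.0400
P(W > t) = e^{−(μ−λ)t} = e^{−0.9914} = 0.371069

Final: 0.371069


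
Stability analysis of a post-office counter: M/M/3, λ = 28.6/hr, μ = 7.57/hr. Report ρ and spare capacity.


Total capacity cμ = 3·7.57 = 22.71/hr
ρ = λ/(cμ) = 28.6/22.71 = 1.2594
Stable ⇔ ρ < 1: NO
Spare capacity = cμ − λ = 22.71 − 28.6 = -5.89/hr

Final: ρ = 1.2594; unstable; margin = -5.89/hr


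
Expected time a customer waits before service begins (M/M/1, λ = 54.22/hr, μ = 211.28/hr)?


ρ = 54.22/211.28 = 0.2566
Wq = ρ/(μ−λ) = 0.2566/(211.28 − 54.22) = 0.2566/157.06 = 0.001634 hr

Final: 0.001634 hr


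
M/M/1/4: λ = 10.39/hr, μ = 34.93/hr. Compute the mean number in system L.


ρ = 10.39/34.93 = 0.2975
L = ρ[1 − (K+1)ρ^K + Kρ^(K+1)] / [(1−ρ)(1−ρ^(K+1))]
Numerator: 0.2975·(1 − 5·0.007828 + 4·0.002329) = 0.288580
Denominator: (0.7025)·(0.997671) = 0.700912
L = 0.288580/0.700912 = 0.4117

Final: 0.4117


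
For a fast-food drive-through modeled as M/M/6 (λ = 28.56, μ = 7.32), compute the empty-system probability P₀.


a = λ/μ = 28.56/7.32 = 3.9016; ρ = a/c = 0.6503
Σ_{k=0}^{5} a^k/k! (terms k=0..5) = 1.00000 + 3.90164 + 7.61139 + 9.89897 + 9.65556 + 7.53450 = 39.60206
Tail: a^6/(6!(1−ρ)) = 3527.62760/(720·0.3497) = 14.00946
P₀ = 1/(39.60206 + 14.00946) = 1/53.61152 = 0.018653

Final: 0.018653


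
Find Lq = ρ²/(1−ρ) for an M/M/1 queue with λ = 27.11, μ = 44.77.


ρ = 27.11/44.77 = 0.6055
Lq = ρ²/(1−ρ) = 0.3667/0.3945 = 0.9296

Final: 0.9296


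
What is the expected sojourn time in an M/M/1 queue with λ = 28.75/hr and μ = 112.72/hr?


W = 1/(μ−λ) = 1/(112.72 − 28.75) = 1/83.97 = 0.01191 hr

Final: 0.01191 hr


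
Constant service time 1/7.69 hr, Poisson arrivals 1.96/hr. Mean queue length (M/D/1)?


ρ = 1.96/7.69 = 0.2549
M/D/1: Lq = ρ²/(2(1−ρ)) = 0.06496/(2·0.7451) = 0.04359

Final: 0.04359


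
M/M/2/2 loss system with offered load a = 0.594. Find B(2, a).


B(c,a) = (a^c/c!) / Σ_{k=0}^{c} a^k/k!
a^2/2! = 0.176418
Σ terms (k=0..2): 1.00000 + 0.59400 + 0.17642 = 1.770418
B = 0.176418/1.770418 = 0.099648

Final: 0.099648


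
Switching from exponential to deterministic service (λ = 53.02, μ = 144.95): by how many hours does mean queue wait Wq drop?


ρ = 53.02/144.95 = 0.3658
Wq(M/M/1) = ρ/(μ−λ) = 0.3658/91.93 = 0.003979 hr
Wq(M/D/1) = ρ/(2(μ−λ)) = 0.001989 hr
Savings = 0.003979 − 0.001989 = 0.001989 hr

Final: 0.001989 hr


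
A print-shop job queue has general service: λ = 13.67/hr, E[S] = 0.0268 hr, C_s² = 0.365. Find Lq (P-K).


ρ = λ·E[S] = 13.67·0.0268 = 0.3664
Lq = ρ²(1+C_s²)/(2(1−ρ)) = 0.1342·(1+0.365)/(2·0.6336)
= 0.1342·1.3650/1.2673 = 0.14457

Final: 0.14457


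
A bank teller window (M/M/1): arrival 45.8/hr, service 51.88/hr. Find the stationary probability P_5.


ρ = 45.8/51.88 = 0.8828
P_n = (1−ρ)·ρ^n = (1 − 0.8828)·0.8828^5 = 0.1172·0.536201 = 0.062839

Final: 0.062839


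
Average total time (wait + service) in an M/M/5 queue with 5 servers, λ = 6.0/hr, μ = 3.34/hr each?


a = 1.7964; ρ = 0.3593; P₀ = 0.165197
Lq = P₀·a^c·ρ/(c!(1−ρ)²) = 0.02254
Wq = Lq/λ = 0.02254/6.0 = 0.003757 hr
W = Wq + 1/μ = 0.003757 + 0.29940 = 0.30316 hr

Final: 0.30316 hr


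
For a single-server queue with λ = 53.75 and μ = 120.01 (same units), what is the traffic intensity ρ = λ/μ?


ρ = λ/μ = 53.75/120.01 = 0.4479

Final: 0.4479


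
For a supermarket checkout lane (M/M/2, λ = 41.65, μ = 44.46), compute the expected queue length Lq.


a = λ/μ = 0.9368; ρ = a/2 = 0.4684
P₀ = 0.362028
Lq = P₀·a^c·ρ / (c!·(1−ρ)²) = 0.362028·0.87759·0.4684/(2·0.28260)
= 0.26330

Final: 0.26330


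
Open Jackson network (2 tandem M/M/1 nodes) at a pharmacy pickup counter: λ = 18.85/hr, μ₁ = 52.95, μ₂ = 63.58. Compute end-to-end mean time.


Each node sees arrival rate λ = 18.85/hr (tandem ⇒ throughput preserved).
W₁ = 1/(μ₁−λ) = 1/(52.95−18.85) = 0.02933 hr
W₂ = 1/(μ₂−λ) = 1/(63.58−18.85) = 0.02236 hr
W_total = W₁ + W₂ = 0.02933 + 0.02236 = 0.05168 hr

Final: 0.05168 hr


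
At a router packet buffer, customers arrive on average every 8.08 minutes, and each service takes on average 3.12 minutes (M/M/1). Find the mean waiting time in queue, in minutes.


λ = 60/8.08 = 7.4257 /hr
μ = 60/3.12 = 19.2308 /hr
ρ = λ/μ = 7.4257/19.2308 = 0.3861
Wq = ρ/(μ−λ) = 0.3861/(19.2308−7.4257) = 0.03271 hr
In minutes: 0.03271·60 = 1.963 min

Final: 1.963 min


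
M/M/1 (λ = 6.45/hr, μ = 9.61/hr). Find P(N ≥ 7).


ρ = 6.45/9.61 = 0.6712
P(N ≥ n) = ρ^n = 0.6712^7 = 0.061356

Final: 0.061356


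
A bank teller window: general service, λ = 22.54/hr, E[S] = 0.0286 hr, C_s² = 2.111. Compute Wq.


ρ = λ·E[S] = 22.54·0.0286 = 0.6446
E[S²] = E[S]²(1+C_s²) = 0.0286²·(1+2.111) = 0.002545
Wq = λ·E[S²]/(2(1−ρ)) = 22.54·0.002545/(2·0.3554) = 0.08070 hr

Final: 0.08070 hr


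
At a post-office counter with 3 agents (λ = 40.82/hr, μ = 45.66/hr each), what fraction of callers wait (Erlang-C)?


a = λ/μ = 0.8940; ρ = a/3 = 0.2980
P₀ = 0.405967 (from M/M/c formula)
C(c,a) = [a^c/(c!(1−ρ))]·P₀ = [0.71451/(6·0.7020)]·0.405967
= 0.16964·0.405967 = 0.068867

Final: 0.068867


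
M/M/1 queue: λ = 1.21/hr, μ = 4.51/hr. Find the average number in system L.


ρ = λ/μ = 1.21/4.51 = 0.2683
L = ρ/(1−ρ) = 0.2683/(1 − 0.2683) = 0.2683/0.7317 = 0.3667

Final: 0.3667


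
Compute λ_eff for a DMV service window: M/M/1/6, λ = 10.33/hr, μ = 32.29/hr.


ρ = 0.3199; P_K = (1−ρ)ρ^6/(1−ρ^7) = 0.0007293
λ_eff = λ(1 − P_K) = 10.33·(1 − 0.0007293) = 10.33·0.999271 = 10.3225 /hr

Final: 10.3225 /hr


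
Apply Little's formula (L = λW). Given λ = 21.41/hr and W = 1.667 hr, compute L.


L = λW = 21.41·1.667 = 35.6905

Final: 35.6905


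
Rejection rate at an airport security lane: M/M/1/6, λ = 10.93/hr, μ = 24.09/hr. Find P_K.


ρ = λ/μ = 10.93/24.09 = 0.4537
P_K = (1−ρ)ρ^K/(1−ρ^(K+1)) = (0.5463·0.008724)/(1 − 0.003958)
= 0.004766/0.996042 = 0.004785

Final: 0.004785


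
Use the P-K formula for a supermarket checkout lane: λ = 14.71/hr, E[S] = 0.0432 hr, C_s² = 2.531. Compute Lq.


ρ = λ·E[S] = 14.71·0.0432 = 0.6355
Lq = ρ²(1+C_s²)/(2(1−ρ)) = 0.4038·(1+2.531)/(2·0.3645)
= 0.4038·3.5310/0.7291 = 1.95582

Final: 1.95582


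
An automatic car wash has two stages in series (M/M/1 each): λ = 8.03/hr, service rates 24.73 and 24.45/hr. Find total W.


Each node sees arrival rate λ = 8.03/hr (tandem ⇒ throughput preserved).
W₁ = 1/(μ₁−λ) = 1/(24.73−8.03) = 0.05988 hr
W₂ = 1/(μ₂−λ) = 1/(24.45−8.03) = 0.06090 hr
W_total = W₁ + W₂ = 0.05988 + 0.06090 = 0.12078 hr

Final: 0.12078 hr


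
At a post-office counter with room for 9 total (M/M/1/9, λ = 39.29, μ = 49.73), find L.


ρ = 39.29/49.73 = 0.7901
L = ρ[1 − (K+1)ρ^K + Kρ^(K+1)] / [(1−ρ)(1−ρ^(K+1))]
Numerator: 0.7901·(1 − 10·0.119942 + 9·0.094762) = 0.516260
Denominator: (0.2099)·(0.905238) = 0.190040
L = 0.516260/0.190040 = 2.7166

Final: 2.7166


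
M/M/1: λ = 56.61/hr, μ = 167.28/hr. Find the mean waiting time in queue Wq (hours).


ρ = 56.61/167.28 = 0.3384
Wq = ρ/(μ−λ) = 0.3384/(167.28 − 56.61) = 0.3384/110.67 = 0.003058 hr

Final: 0.003058 hr


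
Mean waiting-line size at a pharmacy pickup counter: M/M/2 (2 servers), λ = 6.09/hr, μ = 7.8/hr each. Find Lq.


a = λ/μ = 0.7808; ρ = a/2 = 0.3904
P₀ = 0.438451
Lq = P₀·a^c·ρ / (c!·(1−ρ)²) = 0.438451·0.60960·0.3904/(2·0.37163)
= 0.14038

Final: 0.14038


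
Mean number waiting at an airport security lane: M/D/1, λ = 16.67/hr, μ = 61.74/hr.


ρ = 16.67/61.74 = 0.2700
M/D/1: Lq = ρ²/(2(1−ρ)) = 0.07290/(2·0.7300) = 0.04993

Final: 0.04993


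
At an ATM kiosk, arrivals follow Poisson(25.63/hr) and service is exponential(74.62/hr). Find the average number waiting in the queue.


ρ = 25.63/74.62 = 0.3435
Lq = ρ²/(1−ρ) = 0.1180/0.6565 = 0.1797

Final: 0.1797


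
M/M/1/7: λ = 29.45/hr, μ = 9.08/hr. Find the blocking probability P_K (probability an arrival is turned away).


ρ = λ/μ = 29.45/9.08 = 3.2434
P_K = (1−ρ)ρ^K/(1−ρ^(K+1)) = (-2.2434·3775.688474)/(1 − 12246.038059)
= -8470.349584/-12245.038059 = 0.691737

Final: 0.691737


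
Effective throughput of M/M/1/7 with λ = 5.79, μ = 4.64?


ρ = 1.2478; P_K = (1−ρ)ρ^7/(1−ρ^8) = 0.239329
λ_eff = λ(1 − P_K) = 5.79·(1 − 0.239329) = 5.79·0.760671 = 4.4043 /hr

Final: 4.4043 /hr


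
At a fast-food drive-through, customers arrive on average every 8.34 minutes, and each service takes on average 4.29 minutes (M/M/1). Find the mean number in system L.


λ = 60/8.34 = 7.1942 /hr
μ = 60/4.29 = 13.9860 /hr
ρ = λ/μ = 7.1942/13.9860 = 0.5144
L = ρ/(1−ρ) = 0.5144/0.4856 = 1.0593

Final: 1.0593


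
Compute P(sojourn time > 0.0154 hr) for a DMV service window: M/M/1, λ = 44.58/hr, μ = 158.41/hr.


W ~ Exponential(μ−λ) for M/M/1.
μ − λ = 158.41 − 44.58 = 113.8300
P(W > t) = e^{−(μ−λ)t} = e^{−1.7530} = 0.173257

Final: 0.173257
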